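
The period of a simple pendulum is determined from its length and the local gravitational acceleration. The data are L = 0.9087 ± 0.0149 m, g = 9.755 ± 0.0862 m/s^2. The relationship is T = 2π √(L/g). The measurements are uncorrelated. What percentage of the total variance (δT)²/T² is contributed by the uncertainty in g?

22.5%

(δT/T)² = (½·δL/L)² + (−½·δg/g)²
  L term: (0.5×0.0164)² = 6.72e-05
  g term: (-0.5×0.00884)² = 1.95e-05
Total = 8.67e-05. Share from g = 1.95e-05/8.67e-05 = 0.225.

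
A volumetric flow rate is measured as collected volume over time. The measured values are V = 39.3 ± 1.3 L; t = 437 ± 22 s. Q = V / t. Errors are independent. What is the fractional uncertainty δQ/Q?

For a monomial Q ∝ V, t^-1, fractional errors add in quadrature:
  (1·δV/V)² = (1×0.0331)² = 0.00109;  (-1·δt/t)² = (-1×0.0503)² = 0.00253
δQ/Q = √(0.00363) = 0.0602

0.0602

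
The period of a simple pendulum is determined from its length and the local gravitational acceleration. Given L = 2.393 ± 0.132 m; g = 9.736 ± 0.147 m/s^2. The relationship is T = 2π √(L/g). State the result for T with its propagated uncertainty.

3.115 ± 0.0891 s

Each factor contributes (exponent × relative error)² to (δT/T)²:
  (½·δL/L)² = (0.5×0.0552)² = 0.000761;  (−½·δg/g)² = (-0.5×0.0151)² = 5.7e-05
δT/T = √(0.000818) = 0.0286
T = 3.115 s, so δT = 0.0286 × 3.115 = 0.0891 s.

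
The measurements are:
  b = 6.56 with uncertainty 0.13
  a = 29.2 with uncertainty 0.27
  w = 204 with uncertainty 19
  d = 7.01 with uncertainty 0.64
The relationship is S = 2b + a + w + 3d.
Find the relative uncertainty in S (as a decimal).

Each term contributes (cᵢ δxᵢ)² to (δS)²:
  (2·δb)² = 0.0676;  (δa)² = 0.0729;  (δw)² = 361;  (3·δd)² = 3.69
δS = √(365) = 19.1
S = 267, so δS/S = 19.1/267 = 0.0714.

0.0714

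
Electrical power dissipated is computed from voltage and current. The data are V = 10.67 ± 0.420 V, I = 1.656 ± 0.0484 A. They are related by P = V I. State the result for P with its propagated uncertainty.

Products/powers → add relative errors in quadrature, weighted by exponent:
  (1·δV/V)² = (1×0.0394)² = 0.00155;  (1·δI/I)² = (1×0.0292)² = 0.000854
δP/P = √(0.00240) = 0.0490
P = 17.67 W, so δP = 0.0490 × 17.67 = 0.866 W.

17.67 ± 0.866 W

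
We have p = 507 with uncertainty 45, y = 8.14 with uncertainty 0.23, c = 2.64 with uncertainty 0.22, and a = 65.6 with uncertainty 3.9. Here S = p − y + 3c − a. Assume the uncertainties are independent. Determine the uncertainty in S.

Each term contributes (cᵢ δxᵢ)² to (δS)²:
  (δp)² = 2020;  (δy)² = 0.0529;  (3·δc)² = 0.436;  (δa)² = 15.2
δS = √(2040) = 45.2

45.2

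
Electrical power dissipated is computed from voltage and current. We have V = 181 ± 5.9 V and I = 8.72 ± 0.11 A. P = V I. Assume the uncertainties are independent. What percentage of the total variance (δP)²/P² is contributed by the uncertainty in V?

(δP/P)² = (1·δV/V)² + (1·δI/I)²
  V term: (1×0.0326)² = 0.00106
  I term: (1×0.0126)² = 0.000159
Total = 0.00122. Share from V = 0.00106/0.00122 = 0.870.

87.0%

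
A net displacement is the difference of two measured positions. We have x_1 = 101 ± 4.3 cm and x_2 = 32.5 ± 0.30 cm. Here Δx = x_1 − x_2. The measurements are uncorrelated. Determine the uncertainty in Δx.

Each term contributes (cᵢ δxᵢ)² to (δΔx)²:
  (δx_1)² = 18.5;  (δx_2)² = 0.0900
δΔx = √(18.6) = 4.31 cm

4.31 cm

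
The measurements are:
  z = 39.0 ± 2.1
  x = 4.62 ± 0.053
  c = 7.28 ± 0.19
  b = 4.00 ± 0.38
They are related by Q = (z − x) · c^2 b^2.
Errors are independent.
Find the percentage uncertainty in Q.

20.6%

Let u = z − x = 34.4. δu = √(δz² + δx²) = √(4.41 + 0.00281) = 2.10, so δu/u = 0.0611.
Q is then a monomial in u, c, b:
δQ/Q = √((δu/u)² + (2·δc/c)² + (2·δb/b)²) = √(0.00373 + 0.00272 + 0.0361) = 0.206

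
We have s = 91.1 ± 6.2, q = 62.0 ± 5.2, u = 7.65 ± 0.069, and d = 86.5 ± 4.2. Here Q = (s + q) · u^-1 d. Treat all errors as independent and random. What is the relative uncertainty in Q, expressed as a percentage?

Let w = s + q = 153. δw = √(δs² + δq²) = √(38.4 + 27.0) = 8.09, so δw/w = 0.0529.
Q is then a monomial in w, u, d:
δQ/Q = √((δw/w)² + (-1·δu/u)² + (1·δd/d)²) = √(0.00279 + 8.14e-05 + 0.00236) = 0.0723

7.23%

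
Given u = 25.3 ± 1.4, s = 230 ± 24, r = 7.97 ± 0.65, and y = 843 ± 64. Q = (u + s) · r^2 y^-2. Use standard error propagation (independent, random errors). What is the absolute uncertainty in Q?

0.00552

Let w = u + s = 255. δw = √(δu² + δs²) = √(1.96 + 576) = 24.0, so δw/w = 0.0942.
Q is then a monomial in w, r, y:
δQ/Q = √((δw/w)² + (2·δr/r)² + (-2·δy/y)²) = √(0.00887 + 0.0266 + 0.0231) = 0.242
Q = 0.0228, so δQ = 0.242 × 0.0228 = 0.00552.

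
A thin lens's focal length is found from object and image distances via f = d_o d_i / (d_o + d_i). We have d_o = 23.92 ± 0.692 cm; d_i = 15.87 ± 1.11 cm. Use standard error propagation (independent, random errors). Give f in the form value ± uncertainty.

9.540 ± 0.416 cm

∂f/∂d_o = (d_i/(d_o+d_i))² = 0.159;  ∂f/∂d_i = (d_o/(d_o+d_i))² = 0.361
δf = √((∂f/∂d_o · δd_o)² + (∂f/∂d_i · δd_i)²) = √(0.0121 + 0.161) = 0.416 cm
f = 9.540 cm.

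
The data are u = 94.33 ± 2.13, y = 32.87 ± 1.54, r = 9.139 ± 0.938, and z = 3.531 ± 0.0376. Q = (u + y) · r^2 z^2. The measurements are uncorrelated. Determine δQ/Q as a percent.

20.7%

Let w = u + y = 127.2. δw = √(δu² + δy²) = √(4.54 + 2.37) = 2.63, so δw/w = 0.0207.
Q is then a monomial in w, r, z:
δQ/Q = √((δw/w)² + (2·δr/r)² + (2·δz/z)²) = √(0.000427 + 0.0421 + 0.000454) = 0.207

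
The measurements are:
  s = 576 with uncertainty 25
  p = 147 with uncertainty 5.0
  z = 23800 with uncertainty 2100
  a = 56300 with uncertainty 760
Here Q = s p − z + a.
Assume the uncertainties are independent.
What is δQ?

5180

Let w = s·p = 84700. δw/w = √((1·δs/s)² + (1·δp/p)²) = √(0.00188 + 0.00116) = 0.0551, so δw = 4670.
Q = w − z + a: δQ = √(δw² + δz² + δa²) = √(2.18e+07 + 4.41e+06 + 5.78e+05) = 5180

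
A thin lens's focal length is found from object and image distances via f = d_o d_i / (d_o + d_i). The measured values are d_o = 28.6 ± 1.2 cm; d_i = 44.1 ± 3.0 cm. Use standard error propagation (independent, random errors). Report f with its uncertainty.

17.3 ± 0.641 cm

∂f/∂d_o = (d_i/(d_o+d_i))² = 0.368;  ∂f/∂d_i = (d_o/(d_o+d_i))² = 0.155
δf = √((∂f/∂d_o · δd_o)² + (∂f/∂d_i · δd_i)²) = √(0.195 + 0.216) = 0.641 cm
f = 17.3 cm.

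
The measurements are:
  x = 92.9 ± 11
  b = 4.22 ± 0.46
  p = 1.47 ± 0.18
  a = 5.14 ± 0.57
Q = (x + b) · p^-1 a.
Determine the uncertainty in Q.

68.0

Let u = x + b = 97.1. δu = √(δx² + δb²) = √(121 + 0.212) = 11.0, so δu/u = 0.113.
Q is then a monomial in u, p, a:
δQ/Q = √((δu/u)² + (-1·δp/p)² + (1·δa/a)²) = √(0.0129 + 0.0150 + 0.0123) = 0.200
Q = 340, so δQ = 0.200 × 340 = 68.0.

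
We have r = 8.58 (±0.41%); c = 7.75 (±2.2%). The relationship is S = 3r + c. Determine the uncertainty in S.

0.201

Each term contributes (cᵢ δxᵢ)² to (δS)²:
  (3·δr)² = 0.0111;  (δc)² = 0.0291
δS = √(0.0402) = 0.201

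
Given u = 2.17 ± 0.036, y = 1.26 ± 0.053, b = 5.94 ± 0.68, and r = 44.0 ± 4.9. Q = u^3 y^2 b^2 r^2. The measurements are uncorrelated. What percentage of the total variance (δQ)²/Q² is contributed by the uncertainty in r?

44.5%

(δQ/Q)² = (3·δu/u)² + (2·δy/y)² + (2·δb/b)² + (2·δr/r)²
  u term: (3×0.0166)² = 0.00248
  y term: (2×0.0421)² = 0.00708
  b term: (2×0.114)² = 0.0524
  r term: (2×0.111)² = 0.0496
Total = 0.112. Share from r = 0.0496/0.112 = 0.445.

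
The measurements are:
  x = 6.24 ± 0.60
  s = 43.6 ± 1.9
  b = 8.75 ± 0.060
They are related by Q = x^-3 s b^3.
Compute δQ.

35.2

Relative error in a monomial: (δQ/Q)² = Σ (nᵢ · δxᵢ/xᵢ)².
  (-3·δx/x)² = (-3×0.0962)² = 0.0832;  (1·δs/s)² = (1×0.0436)² = 0.00190;  (3·δb/b)² = (3×0.00686)² = 0.000423
δQ/Q = √(0.0855) = 0.292
Q = 120, so δQ = 0.292 × 120 = 35.2.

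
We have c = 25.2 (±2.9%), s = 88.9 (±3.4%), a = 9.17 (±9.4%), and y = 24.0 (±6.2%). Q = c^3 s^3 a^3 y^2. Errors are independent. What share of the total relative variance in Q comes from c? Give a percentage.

6.71%

(δQ/Q)² = (3·δc/c)² + (3·δs/s)² + (3·δa/a)² + (2·δy/y)²
  c term: (3×0.0290)² = 0.00757
  s term: (3×0.0340)² = 0.0104
  a term: (3×0.0940)² = 0.0795
  y term: (2×0.0620)² = 0.0154
Total = 0.113. Share from c = 0.00757/0.113 = 0.0671.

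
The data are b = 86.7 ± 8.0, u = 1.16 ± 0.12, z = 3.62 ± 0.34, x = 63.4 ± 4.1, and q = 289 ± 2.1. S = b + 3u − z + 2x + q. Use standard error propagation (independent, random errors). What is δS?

Absolute uncertainties add in quadrature for a linear combination:
  (δb)² = 64.0;  (3·δu)² = 0.130;  (δz)² = 0.116;  (2·δx)² = 67.2;  (δq)² = 4.41
δS = √(136) = 11.7

11.7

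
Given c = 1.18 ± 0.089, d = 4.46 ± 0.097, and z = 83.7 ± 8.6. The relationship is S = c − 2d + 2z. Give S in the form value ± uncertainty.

160 ± 17.2

Each term contributes (cᵢ δxᵢ)² to (δS)²:
  (δc)² = 0.00792;  (2·δd)² = 0.0376;  (2·δz)² = 296
δS = √(296) = 17.2
S = 160.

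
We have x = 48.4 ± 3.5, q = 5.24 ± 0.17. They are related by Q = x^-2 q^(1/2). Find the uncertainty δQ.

Since Q is a product/quotient, work with relative uncertainties:
  (-2·δx/x)² = (-2×0.0723)² = 0.0209;  (½·δq/q)² = (0.5×0.0324)² = 0.000263
δQ/Q = √(0.0212) = 0.146
Q = 0.000977, so δQ = 0.146 × 0.000977 = 0.000142.

0.000142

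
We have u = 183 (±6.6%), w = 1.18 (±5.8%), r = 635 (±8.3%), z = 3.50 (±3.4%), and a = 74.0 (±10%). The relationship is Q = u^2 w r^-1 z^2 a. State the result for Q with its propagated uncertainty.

Relative error in a monomial: (δQ/Q)² = Σ (nᵢ · δxᵢ/xᵢ)².
  (2·δu/u)² = (2×0.0660)² = 0.0174;  (1·δw/w)² = (1×0.0580)² = 0.00336;  (-1·δr/r)² = (-1×0.0830)² = 0.00689;  (2·δz/z)² = (2×0.0340)² = 0.00462;  (1·δa/a)² = (1×0.100)² = 0.0100
δQ/Q = √(0.0423) = 0.206
Q = 56400, so δQ = 0.206 × 56400 = 11600.

56400 ± 11600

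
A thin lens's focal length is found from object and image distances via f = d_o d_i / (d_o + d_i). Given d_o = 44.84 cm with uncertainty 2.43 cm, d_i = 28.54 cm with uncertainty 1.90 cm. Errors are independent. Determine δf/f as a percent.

4.58%

∂f/∂d_o = (d_i/(d_o+d_i))² = 0.151;  ∂f/∂d_i = (d_o/(d_o+d_i))² = 0.373
δf = √((∂f/∂d_o · δd_o)² + (∂f/∂d_i · δd_i)²) = √(0.135 + 0.503) = 0.799 cm
f = 17.44 cm, so δf/f = 0.799/17.44 = 0.0458.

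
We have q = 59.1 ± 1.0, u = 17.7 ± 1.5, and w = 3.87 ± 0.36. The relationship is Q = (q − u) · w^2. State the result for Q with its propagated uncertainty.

Let h = q − u = 41.4. δh = √(δq² + δu²) = √(1.00 + 2.25) = 1.80, so δh/h = 0.0435.
Q is then a monomial in h, w:
δQ/Q = √((δh/h)² + (2·δw/w)²) = √(0.00190 + 0.0346) = 0.191
Q = 620, so δQ = 0.191 × 620 = 118.

620 ± 118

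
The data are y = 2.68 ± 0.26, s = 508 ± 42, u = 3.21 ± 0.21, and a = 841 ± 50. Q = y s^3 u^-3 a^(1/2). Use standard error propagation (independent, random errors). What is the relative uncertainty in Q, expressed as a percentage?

Relative error in a monomial: (δQ/Q)² = Σ (nᵢ · δxᵢ/xᵢ)².
  (1·δy/y)² = (1×0.0970)² = 0.00941;  (3·δs/s)² = (3×0.0827)² = 0.0615;  (-3·δu/u)² = (-3×0.0654)² = 0.0385;  (½·δa/a)² = (0.5×0.0595)² = 0.000884
δQ/Q = √(0.110) = 0.332

33.2%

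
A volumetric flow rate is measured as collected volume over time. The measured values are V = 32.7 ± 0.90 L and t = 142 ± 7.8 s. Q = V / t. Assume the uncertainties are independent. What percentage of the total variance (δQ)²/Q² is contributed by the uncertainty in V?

20.1%

(δQ/Q)² = (1·δV/V)² + (-1·δt/t)²
  V term: (1×0.0275)² = 0.000758
  t term: (-1×0.0549)² = 0.00302
Total = 0.00377. Share from V = 0.000758/0.00377 = 0.201.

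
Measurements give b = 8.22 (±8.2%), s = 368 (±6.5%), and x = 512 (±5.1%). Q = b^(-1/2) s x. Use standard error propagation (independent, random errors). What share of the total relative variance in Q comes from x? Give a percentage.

(δQ/Q)² = (−½·δb/b)² + (1·δs/s)² + (1·δx/x)²
  b term: (-0.5×0.0820)² = 0.00168
  s term: (1×0.0650)² = 0.00423
  x term: (1×0.0510)² = 0.00260
Total = 0.00851. Share from x = 0.00260/0.00851 = 0.306.

30.6%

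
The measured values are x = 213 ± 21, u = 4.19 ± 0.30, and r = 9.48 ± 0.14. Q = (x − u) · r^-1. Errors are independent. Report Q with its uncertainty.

Let w = x − u = 209. δw = √(δx² + δu²) = √(441 + 0.0900) = 21.0, so δw/w = 0.101.
Q is then a monomial in w, r:
δQ/Q = √((δw/w)² + (-1·δr/r)²) = √(0.0101 + 0.000218) = 0.102
Q = 22.0, so δQ = 0.102 × 22.0 = 2.24.

22.0 ± 2.24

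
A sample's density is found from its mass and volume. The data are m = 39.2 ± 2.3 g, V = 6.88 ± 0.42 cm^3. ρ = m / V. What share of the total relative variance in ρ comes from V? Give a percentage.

(δρ/ρ)² = (1·δm/m)² + (-1·δV/V)²
  m term: (1×0.0587)² = 0.00344
  V term: (-1×0.0610)² = 0.00373
Total = 0.00717. Share from V = 0.00373/0.00717 = 0.520.

52.0%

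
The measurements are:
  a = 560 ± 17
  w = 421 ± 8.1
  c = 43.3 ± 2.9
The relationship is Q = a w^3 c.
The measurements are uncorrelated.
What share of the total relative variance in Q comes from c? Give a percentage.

51.3%

(δQ/Q)² = (1·δa/a)² + (3·δw/w)² + (1·δc/c)²
  a term: (1×0.0304)² = 0.000922
  w term: (3×0.0192)² = 0.00333
  c term: (1×0.0670)² = 0.00449
Total = 0.00874. Share from c = 0.00449/0.00874 = 0.513.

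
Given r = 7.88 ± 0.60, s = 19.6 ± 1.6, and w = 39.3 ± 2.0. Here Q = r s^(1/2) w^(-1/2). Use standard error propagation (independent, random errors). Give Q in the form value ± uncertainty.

5.56 ± 0.501

Since Q is a product/quotient, work with relative uncertainties:
  (1·δr/r)² = (1×0.0761)² = 0.00580;  (½·δs/s)² = (0.5×0.0816)² = 0.00167;  (−½·δw/w)² = (-0.5×0.0509)² = 0.000647
δQ/Q = √(0.00811) = 0.0901
Q = 5.56, so δQ = 0.0901 × 5.56 = 0.501.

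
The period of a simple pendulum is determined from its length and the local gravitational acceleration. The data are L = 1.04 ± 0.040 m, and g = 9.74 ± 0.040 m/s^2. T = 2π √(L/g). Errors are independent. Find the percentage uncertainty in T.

1.93%

For a monomial T ∝ L^(1/2), g^(-1/2), fractional errors add in quadrature:
  (½·δL/L)² = (0.5×0.0385)² = 0.000370;  (−½·δg/g)² = (-0.5×0.00411)² = 4.22e-06
δT/T = √(0.000374) = 0.0193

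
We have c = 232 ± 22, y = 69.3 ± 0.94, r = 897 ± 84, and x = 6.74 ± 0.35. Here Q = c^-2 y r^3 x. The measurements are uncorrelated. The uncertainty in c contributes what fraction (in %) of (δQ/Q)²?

(δQ/Q)² = (-2·δc/c)² + (1·δy/y)² + (3·δr/r)² + (1·δx/x)²
  c term: (-2×0.0948)² = 0.0360
  y term: (1×0.0136)² = 0.000184
  r term: (3×0.0936)² = 0.0789
  x term: (1×0.0519)² = 0.00270
Total = 0.118. Share from c = 0.0360/0.118 = 0.305.

30.5%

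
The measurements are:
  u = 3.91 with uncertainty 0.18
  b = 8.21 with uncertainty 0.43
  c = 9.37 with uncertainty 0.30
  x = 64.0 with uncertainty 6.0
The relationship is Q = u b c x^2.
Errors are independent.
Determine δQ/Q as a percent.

Relative error in a monomial: (δQ/Q)² = Σ (nᵢ · δxᵢ/xᵢ)².
  (1·δu/u)² = (1×0.0460)² = 0.00212;  (1·δb/b)² = (1×0.0524)² = 0.00274;  (1·δc/c)² = (1×0.0320)² = 0.00103;  (2·δx/x)² = (2×0.0938)² = 0.0352
δQ/Q = √(0.0410) = 0.203

20.3%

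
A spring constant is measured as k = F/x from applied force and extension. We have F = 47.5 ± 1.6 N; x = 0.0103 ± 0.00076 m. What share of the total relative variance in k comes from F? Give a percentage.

(δk/k)² = (1·δF/F)² + (-1·δx/x)²
  F term: (1×0.0337)² = 0.00113
  x term: (-1×0.0738)² = 0.00544
Total = 0.00658. Share from F = 0.00113/0.00658 = 0.172.

17.2%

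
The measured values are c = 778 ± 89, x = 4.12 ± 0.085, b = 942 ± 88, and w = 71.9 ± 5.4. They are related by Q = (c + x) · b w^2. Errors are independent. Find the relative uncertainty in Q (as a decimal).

Let u = c + x = 782. δu = √(δc² + δx²) = √(7920 + 0.00723) = 89.0, so δu/u = 0.114.
Q is then a monomial in u, b, w:
δQ/Q = √((δu/u)² + (1·δb/b)² + (2·δw/w)²) = √(0.0129 + 0.00873 + 0.0226) = 0.210

0.210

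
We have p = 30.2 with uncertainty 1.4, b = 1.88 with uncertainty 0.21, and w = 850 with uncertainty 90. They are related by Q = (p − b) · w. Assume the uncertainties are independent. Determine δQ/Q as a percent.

Let u = p − b = 28.3. δu = √(δp² + δb²) = √(1.96 + 0.0441) = 1.42, so δu/u = 0.0500.
Q is then a monomial in u, w:
δQ/Q = √((δu/u)² + (1·δw/w)²) = √(0.00250 + 0.0112) = 0.117

11.7%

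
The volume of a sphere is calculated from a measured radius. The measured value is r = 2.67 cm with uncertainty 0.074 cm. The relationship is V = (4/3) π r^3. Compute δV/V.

0.0831

Relative error in a monomial: (δV/V)² = Σ (nᵢ · δxᵢ/xᵢ)².
  (3·δr/r)² = (3×0.0277)² = 0.00691
δV/V = √(0.00691) = 0.0831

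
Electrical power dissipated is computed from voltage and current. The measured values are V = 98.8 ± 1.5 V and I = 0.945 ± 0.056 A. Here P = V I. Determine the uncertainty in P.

5.71 W

P is a product of powers, so relative uncertainties combine in quadrature:
  (1·δV/V)² = (1×0.0152)² = 0.000230;  (1·δI/I)² = (1×0.0593)² = 0.00351
δP/P = √(0.00374) = 0.0612
P = 93.4 W, so δP = 0.0612 × 93.4 = 5.71 W.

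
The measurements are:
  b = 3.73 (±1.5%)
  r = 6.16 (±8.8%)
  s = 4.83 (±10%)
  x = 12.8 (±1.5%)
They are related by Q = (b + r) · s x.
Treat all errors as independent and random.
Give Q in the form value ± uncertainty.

Let u = b + r = 9.89. δu = √(δb² + δr²) = √(0.00313 + 0.294) = 0.545, so δu/u = 0.0551.
Q is then a monomial in u, s, x:
δQ/Q = √((δu/u)² + (1·δs/s)² + (1·δx/x)²) = √(0.00304 + 0.0100 + 0.000225) = 0.115
Q = 611, so δQ = 0.115 × 611 = 70.4.

611 ± 70.4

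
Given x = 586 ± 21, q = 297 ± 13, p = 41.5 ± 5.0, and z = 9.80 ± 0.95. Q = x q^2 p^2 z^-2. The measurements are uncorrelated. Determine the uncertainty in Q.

For a monomial Q ∝ x, q^2, p^2, z^-2, fractional errors add in quadrature:
  (1·δx/x)² = (1×0.0358)² = 0.00128;  (2·δq/q)² = (2×0.0438)² = 0.00766;  (2·δp/p)² = (2×0.120)² = 0.0581;  (-2·δz/z)² = (-2×0.0969)² = 0.0376
δQ/Q = √(0.105) = 0.323
Q = 9.27e+08, so δQ = 0.323 × 9.27e+08 = 3e+08.

3e+08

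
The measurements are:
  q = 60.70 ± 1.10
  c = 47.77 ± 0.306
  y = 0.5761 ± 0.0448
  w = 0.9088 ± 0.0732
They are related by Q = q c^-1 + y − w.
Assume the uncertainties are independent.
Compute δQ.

0.0892

Let p = q·c^-1 = 1.271. δp/p = √((1·δq/q)² + (-1·δc/c)²) = √(0.000328 + 4.1e-05) = 0.0192, so δp = 0.0244.
Q = p + y − w: δQ = √(δp² + δy² + δw²) = √(0.000596 + 0.00201 + 0.00536) = 0.0892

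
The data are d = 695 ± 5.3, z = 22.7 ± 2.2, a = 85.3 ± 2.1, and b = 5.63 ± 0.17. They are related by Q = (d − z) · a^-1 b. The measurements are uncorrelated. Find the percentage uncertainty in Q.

Let u = d − z = 672. δu = √(δd² + δz²) = √(28.1 + 4.84) = 5.74, so δu/u = 0.00854.
Q is then a monomial in u, a, b:
δQ/Q = √((δu/u)² + (-1·δa/a)² + (1·δb/b)²) = √(7.29e-05 + 0.000606 + 0.000912) = 0.0399

3.99%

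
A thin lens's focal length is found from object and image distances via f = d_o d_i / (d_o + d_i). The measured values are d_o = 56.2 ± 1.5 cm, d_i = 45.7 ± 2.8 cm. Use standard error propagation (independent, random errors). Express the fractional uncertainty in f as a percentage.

3.58%

∂f/∂d_o = (d_i/(d_o+d_i))² = 0.201;  ∂f/∂d_i = (d_o/(d_o+d_i))² = 0.304
δf = √((∂f/∂d_o · δd_o)² + (∂f/∂d_i · δd_i)²) = √(0.0910 + 0.725) = 0.904 cm
f = 25.2 cm, so δf/f = 0.904/25.2 = 0.0358.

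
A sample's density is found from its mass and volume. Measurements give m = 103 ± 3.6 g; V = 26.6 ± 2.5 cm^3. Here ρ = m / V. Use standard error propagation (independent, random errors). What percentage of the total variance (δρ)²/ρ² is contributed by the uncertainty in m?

(δρ/ρ)² = (1·δm/m)² + (-1·δV/V)²
  m term: (1×0.0350)² = 0.00122
  V term: (-1×0.0940)² = 0.00883
Total = 0.0101. Share from m = 0.00122/0.0101 = 0.121.

12.1%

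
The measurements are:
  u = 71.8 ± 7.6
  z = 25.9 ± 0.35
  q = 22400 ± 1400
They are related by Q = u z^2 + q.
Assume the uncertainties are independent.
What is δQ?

5440

Let p = u·z^2 = 48200. δp/p = √((1·δu/u)² + (2·δz/z)²) = √(0.0112 + 0.000730) = 0.109, so δp = 5260.
Q = p + q: δQ = √(δp² + δq²) = √(2.77e+07 + 1.96e+06) = 5440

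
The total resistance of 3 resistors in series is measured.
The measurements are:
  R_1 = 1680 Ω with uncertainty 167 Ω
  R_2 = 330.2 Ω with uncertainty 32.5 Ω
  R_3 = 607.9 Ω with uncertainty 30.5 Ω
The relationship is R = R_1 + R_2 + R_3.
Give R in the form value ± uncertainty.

2618 ± 173 Ω

R is a linear combination, so absolute uncertainties add in quadrature:
  (δR_1)² = 27900;  (δR_2)² = 1060;  (δR_3)² = 930
δR = √(29900) = 173 Ω
R = 2618 Ω.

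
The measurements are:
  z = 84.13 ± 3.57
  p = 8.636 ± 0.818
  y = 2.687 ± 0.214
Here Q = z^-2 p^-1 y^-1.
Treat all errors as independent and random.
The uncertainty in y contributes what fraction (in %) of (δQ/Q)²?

(δQ/Q)² = (-2·δz/z)² + (-1·δp/p)² + (-1·δy/y)²
  z term: (-2×0.0424)² = 0.00720
  p term: (-1×0.0947)² = 0.00897
  y term: (-1×0.0796)² = 0.00634
Total = 0.0225. Share from y = 0.00634/0.0225 = 0.282.

28.2%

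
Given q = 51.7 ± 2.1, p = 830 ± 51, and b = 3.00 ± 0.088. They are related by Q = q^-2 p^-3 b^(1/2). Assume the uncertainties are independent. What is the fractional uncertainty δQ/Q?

0.202

Since Q is a product/quotient, work with relative uncertainties:
  (-2·δq/q)² = (-2×0.0406)² = 0.00660;  (-3·δp/p)² = (-3×0.0614)² = 0.0340;  (½·δb/b)² = (0.5×0.0293)² = 0.000215
δQ/Q = √(0.0408) = 0.202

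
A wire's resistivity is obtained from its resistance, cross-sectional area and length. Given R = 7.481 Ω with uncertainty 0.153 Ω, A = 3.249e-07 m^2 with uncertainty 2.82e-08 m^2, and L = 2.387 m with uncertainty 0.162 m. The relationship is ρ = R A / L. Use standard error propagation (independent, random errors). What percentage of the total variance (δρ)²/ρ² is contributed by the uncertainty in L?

(δρ/ρ)² = (1·δR/R)² + (1·δA/A)² + (-1·δL/L)²
  R term: (1×0.0205)² = 0.000418
  A term: (1×0.0868)² = 0.00753
  L term: (-1×0.0679)² = 0.00461
Total = 0.0126. Share from L = 0.00461/0.0126 = 0.367.

36.7%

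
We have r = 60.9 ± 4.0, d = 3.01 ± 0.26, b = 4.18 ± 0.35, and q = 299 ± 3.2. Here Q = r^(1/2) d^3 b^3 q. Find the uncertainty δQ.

1.68e+06

Products/powers → add relative errors in quadrature, weighted by exponent:
  (½·δr/r)² = (0.5×0.0657)² = 0.00108;  (3·δd/d)² = (3×0.0864)² = 0.0672;  (3·δb/b)² = (3×0.0837)² = 0.0631;  (1·δq/q)² = (1×0.0107)² = 0.000115
δQ/Q = √(0.131) = 0.363
Q = 4.65e+06, so δQ = 0.363 × 4.65e+06 = 1.68e+06.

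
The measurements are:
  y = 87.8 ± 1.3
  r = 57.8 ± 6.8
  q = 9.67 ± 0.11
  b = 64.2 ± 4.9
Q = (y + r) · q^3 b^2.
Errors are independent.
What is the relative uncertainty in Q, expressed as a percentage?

16.3%

Let u = y + r = 146. δu = √(δy² + δr²) = √(1.69 + 46.2) = 6.92, so δu/u = 0.0475.
Q is then a monomial in u, q, b:
δQ/Q = √((δu/u)² + (3·δq/q)² + (2·δb/b)²) = √(0.00226 + 0.00116 + 0.0233) = 0.163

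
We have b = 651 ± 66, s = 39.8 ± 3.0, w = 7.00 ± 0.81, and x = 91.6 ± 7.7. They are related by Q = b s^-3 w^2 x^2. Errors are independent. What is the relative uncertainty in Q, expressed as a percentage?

37.8%

For a monomial Q ∝ b, s^-3, w^2, x^2, fractional errors add in quadrature:
  (1·δb/b)² = (1×0.101)² = 0.0103;  (-3·δs/s)² = (-3×0.0754)² = 0.0511;  (2·δw/w)² = (2×0.116)² = 0.0536;  (2·δx/x)² = (2×0.0841)² = 0.0283
δQ/Q = √(0.143) = 0.378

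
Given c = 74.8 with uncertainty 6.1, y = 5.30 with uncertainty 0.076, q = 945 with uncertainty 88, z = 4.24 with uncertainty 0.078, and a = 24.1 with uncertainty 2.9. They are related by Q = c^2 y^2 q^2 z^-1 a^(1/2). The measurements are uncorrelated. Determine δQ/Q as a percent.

25.7%

Q is a product of powers, so relative uncertainties combine in quadrature:
  (2·δc/c)² = (2×0.0816)² = 0.0266;  (2·δy/y)² = (2×0.0143)² = 0.000822;  (2·δq/q)² = (2×0.0931)² = 0.0347;  (-1·δz/z)² = (-1×0.0184)² = 0.000338;  (½·δa/a)² = (0.5×0.120)² = 0.00362
δQ/Q = √(0.0661) = 0.257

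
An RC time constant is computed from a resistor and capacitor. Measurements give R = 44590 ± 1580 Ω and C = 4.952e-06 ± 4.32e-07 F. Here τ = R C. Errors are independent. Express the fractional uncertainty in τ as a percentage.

For a monomial τ ∝ R, C, fractional errors add in quadrature:
  (1·δR/R)² = (1×0.0354)² = 0.00126;  (1·δC/C)² = (1×0.0872)² = 0.00761
δτ/τ = √(0.00887) = 0.0942

9.42%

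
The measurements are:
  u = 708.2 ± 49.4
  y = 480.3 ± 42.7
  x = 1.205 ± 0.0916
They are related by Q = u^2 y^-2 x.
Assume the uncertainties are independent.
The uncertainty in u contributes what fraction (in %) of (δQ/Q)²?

34.2%

(δQ/Q)² = (2·δu/u)² + (-2·δy/y)² + (1·δx/x)²
  u term: (2×0.0698)² = 0.0195
  y term: (-2×0.0889)² = 0.0316
  x term: (1×0.0760)² = 0.00578
Total = 0.0569. Share from u = 0.0195/0.0569 = 0.342.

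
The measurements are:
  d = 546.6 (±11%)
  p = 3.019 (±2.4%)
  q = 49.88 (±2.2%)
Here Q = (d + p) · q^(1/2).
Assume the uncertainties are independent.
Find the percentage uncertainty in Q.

Let u = d + p = 549.6. δu = √(δd² + δp²) = √(3620 + 0.00525) = 60.1, so δu/u = 0.109.
Q is then a monomial in u, q:
δQ/Q = √((δu/u)² + (½·δq/q)²) = √(0.0120 + 0.000121) = 0.110

11.0%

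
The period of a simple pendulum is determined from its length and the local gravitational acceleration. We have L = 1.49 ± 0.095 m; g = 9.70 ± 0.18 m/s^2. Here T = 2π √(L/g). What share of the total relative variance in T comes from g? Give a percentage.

7.81%

(δT/T)² = (½·δL/L)² + (−½·δg/g)²
  L term: (0.5×0.0638)² = 0.00102
  g term: (-0.5×0.0186)² = 8.61e-05
Total = 0.00110. Share from g = 8.61e-05/0.00110 = 0.0781.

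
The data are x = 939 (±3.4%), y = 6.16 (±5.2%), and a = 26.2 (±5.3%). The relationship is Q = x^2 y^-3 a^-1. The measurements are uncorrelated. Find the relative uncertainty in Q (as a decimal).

Products/powers → add relative errors in quadrature, weighted by exponent:
  (2·δx/x)² = (2×0.0340)² = 0.00462;  (-3·δy/y)² = (-3×0.0520)² = 0.0243;  (-1·δa/a)² = (-1×0.0530)² = 0.00281
δQ/Q = √(0.0318) = 0.178

0.178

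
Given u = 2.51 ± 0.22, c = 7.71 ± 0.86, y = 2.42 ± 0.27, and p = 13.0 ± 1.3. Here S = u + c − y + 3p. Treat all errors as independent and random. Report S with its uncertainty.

46.8 ± 4.01

Sums and differences: (δS)² = Σ (cᵢ δxᵢ)².
  (δu)² = 0.0484;  (δc)² = 0.740;  (δy)² = 0.0729;  (3·δp)² = 15.2
δS = √(16.1) = 4.01
S = 46.8.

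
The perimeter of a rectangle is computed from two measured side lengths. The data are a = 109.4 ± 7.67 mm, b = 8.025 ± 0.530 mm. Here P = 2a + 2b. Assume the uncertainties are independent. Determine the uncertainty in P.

15.4 mm

P is a linear combination, so absolute uncertainties add in quadrature:
  (2·δa)² = 235;  (2·δb)² = 1.12
δP = √(236) = 15.4 mm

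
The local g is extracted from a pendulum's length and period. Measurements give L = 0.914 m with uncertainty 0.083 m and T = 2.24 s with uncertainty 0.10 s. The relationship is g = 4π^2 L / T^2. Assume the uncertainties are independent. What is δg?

Since g is a product/quotient, work with relative uncertainties:
  (1·δL/L)² = (1×0.0908)² = 0.00825;  (-2·δT/T)² = (-2×0.0446)² = 0.00797
δg/g = √(0.0162) = 0.127
g = 7.19 m/s^2, so δg = 0.127 × 7.19 = 0.916 m/s^2.

0.916 m/s^2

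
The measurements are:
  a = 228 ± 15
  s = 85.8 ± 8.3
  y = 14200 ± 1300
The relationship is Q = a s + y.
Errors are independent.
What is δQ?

Let p = a·s = 19600. δp/p = √((1·δa/a)² + (1·δs/s)²) = √(0.00433 + 0.00936) = 0.117, so δp = 2290.
Q = p + y: δQ = √(δp² + δy²) = √(5.24e+06 + 1.69e+06) = 2630

2630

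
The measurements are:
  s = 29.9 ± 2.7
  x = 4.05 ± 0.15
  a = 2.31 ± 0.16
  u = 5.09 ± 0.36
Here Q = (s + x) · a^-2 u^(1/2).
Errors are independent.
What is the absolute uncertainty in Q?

Let w = s + x = 33.9. δw = √(δs² + δx²) = √(7.29 + 0.0225) = 2.70, so δw/w = 0.0797.
Q is then a monomial in w, a, u:
δQ/Q = √((δw/w)² + (-2·δa/a)² + (½·δu/u)²) = √(0.00634 + 0.0192 + 0.00125) = 0.164
Q = 14.4, so δQ = 0.164 × 14.4 = 2.35.

2.35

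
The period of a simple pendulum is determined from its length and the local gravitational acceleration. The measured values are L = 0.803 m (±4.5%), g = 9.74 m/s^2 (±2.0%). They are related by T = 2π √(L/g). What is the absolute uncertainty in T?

Relative error in a monomial: (δT/T)² = Σ (nᵢ · δxᵢ/xᵢ)².
  (½·δL/L)² = (0.5×0.0450)² = 0.000506;  (−½·δg/g)² = (-0.5×0.0200)² = 0.000100
δT/T = √(0.000606) = 0.0246
T = 1.80 s, so δT = 0.0246 × 1.80 = 0.0444 s.

0.0444 s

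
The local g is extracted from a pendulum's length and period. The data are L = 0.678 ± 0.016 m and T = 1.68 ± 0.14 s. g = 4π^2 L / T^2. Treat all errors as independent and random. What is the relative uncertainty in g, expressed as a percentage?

16.8%

Relative error in a monomial: (δg/g)² = Σ (nᵢ · δxᵢ/xᵢ)².
  (1·δL/L)² = (1×0.0236)² = 0.000557;  (-2·δT/T)² = (-2×0.0833)² = 0.0278
δg/g = √(0.0283) = 0.168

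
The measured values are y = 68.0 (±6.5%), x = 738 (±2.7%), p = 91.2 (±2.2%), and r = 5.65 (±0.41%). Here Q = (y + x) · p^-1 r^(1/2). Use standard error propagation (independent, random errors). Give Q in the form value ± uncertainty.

Let u = y + x = 806. δu = √(δy² + δx²) = √(19.5 + 397) = 20.4, so δu/u = 0.0253.
Q is then a monomial in u, p, r:
δQ/Q = √((δu/u)² + (-1·δp/p)² + (½·δr/r)²) = √(0.000641 + 0.000484 + 4.2e-06) = 0.0336
Q = 21.0, so δQ = 0.0336 × 21.0 = 0.706.

21.0 ± 0.706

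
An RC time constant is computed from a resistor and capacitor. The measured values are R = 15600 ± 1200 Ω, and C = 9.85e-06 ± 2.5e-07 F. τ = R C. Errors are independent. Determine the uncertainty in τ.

τ is a product of powers, so relative uncertainties combine in quadrature:
  (1·δR/R)² = (1×0.0769)² = 0.00592;  (1·δC/C)² = (1×0.0254)² = 0.000644
δτ/τ = √(0.00656) = 0.0810
τ = 0.154 s, so δτ = 0.0810 × 0.154 = 0.0124 s.

0.0124 s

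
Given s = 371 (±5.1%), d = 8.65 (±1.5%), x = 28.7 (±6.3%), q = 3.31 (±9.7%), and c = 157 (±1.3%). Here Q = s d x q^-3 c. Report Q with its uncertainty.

(3.99 ± 1.21) × 10^5

Products/powers → add relative errors in quadrature, weighted by exponent:
  (1·δs/s)² = (1×0.0510)² = 0.00260;  (1·δd/d)² = (1×0.0150)² = 0.000225;  (1·δx/x)² = (1×0.0630)² = 0.00397;  (-3·δq/q)² = (-3×0.0970)² = 0.0847;  (1·δc/c)² = (1×0.0130)² = 0.000169
δQ/Q = √(0.0916) = 0.303
Q = 3.99e+05, so δQ = 0.303 × 3.99e+05 = 1.21e+05.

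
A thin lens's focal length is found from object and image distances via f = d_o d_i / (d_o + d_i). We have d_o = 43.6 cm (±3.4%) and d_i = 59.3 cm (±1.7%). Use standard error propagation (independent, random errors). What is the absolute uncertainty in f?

0.525 cm

∂f/∂d_o = (d_i/(d_o+d_i))² = 0.332;  ∂f/∂d_i = (d_o/(d_o+d_i))² = 0.180
δf = √((∂f/∂d_o · δd_o)² + (∂f/∂d_i · δd_i)²) = √(0.242 + 0.0328) = 0.525 cm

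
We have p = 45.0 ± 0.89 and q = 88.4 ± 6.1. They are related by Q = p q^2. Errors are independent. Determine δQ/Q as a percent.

13.9%

Q is a product of powers, so relative uncertainties combine in quadrature:
  (1·δp/p)² = (1×0.0198)² = 0.000391;  (2·δq/q)² = (2×0.0690)² = 0.0190
δQ/Q = √(0.0194) = 0.139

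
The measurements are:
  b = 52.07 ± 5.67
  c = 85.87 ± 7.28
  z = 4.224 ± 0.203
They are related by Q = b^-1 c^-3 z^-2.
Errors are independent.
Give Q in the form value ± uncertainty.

Each factor contributes (exponent × relative error)² to (δQ/Q)²:
  (-1·δb/b)² = (-1×0.109)² = 0.0119;  (-3·δc/c)² = (-3×0.0848)² = 0.0647;  (-2·δz/z)² = (-2×0.0481)² = 0.00924
δQ/Q = √(0.0858) = 0.293
Q = 1.7e-09, so δQ = 0.293 × 1.7e-09 = 4.98e-10.

(1.700 ± 0.498) × 10^-9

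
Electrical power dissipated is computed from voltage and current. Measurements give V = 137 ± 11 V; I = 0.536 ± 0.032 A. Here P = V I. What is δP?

7.35 W

Each factor contributes (exponent × relative error)² to (δP/P)²:
  (1·δV/V)² = (1×0.0803)² = 0.00645;  (1·δI/I)² = (1×0.0597)² = 0.00356
δP/P = √(0.0100) = 0.100
P = 73.4 W, so δP = 0.100 × 73.4 = 7.35 W.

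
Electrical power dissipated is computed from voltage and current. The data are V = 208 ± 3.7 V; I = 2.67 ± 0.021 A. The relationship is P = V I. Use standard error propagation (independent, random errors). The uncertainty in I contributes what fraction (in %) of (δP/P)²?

16.4%

(δP/P)² = (1·δV/V)² + (1·δI/I)²
  V term: (1×0.0178)² = 0.000316
  I term: (1×0.00787)² = 6.19e-05
Total = 0.000378. Share from I = 6.19e-05/0.000378 = 0.164.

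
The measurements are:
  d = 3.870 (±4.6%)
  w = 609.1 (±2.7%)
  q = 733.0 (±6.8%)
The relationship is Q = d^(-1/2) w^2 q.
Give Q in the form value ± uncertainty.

Q is a product of powers, so relative uncertainties combine in quadrature:
  (−½·δd/d)² = (-0.5×0.0460)² = 0.000529;  (2·δw/w)² = (2×0.0270)² = 0.00292;  (1·δq/q)² = (1×0.0680)² = 0.00462
δQ/Q = √(0.00807) = 0.0898
Q = 1.382e+08, so δQ = 0.0898 × 1.382e+08 = 1.24e+07.

(1.382 ± 0.124) × 10^8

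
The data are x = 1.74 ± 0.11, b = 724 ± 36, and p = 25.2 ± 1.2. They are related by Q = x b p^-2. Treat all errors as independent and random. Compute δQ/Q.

Products/powers → add relative errors in quadrature, weighted by exponent:
  (1·δx/x)² = (1×0.0632)² = 0.00400;  (1·δb/b)² = (1×0.0497)² = 0.00247;  (-2·δp/p)² = (-2×0.0476)² = 0.00907
δQ/Q = √(0.0155) = 0.125

0.125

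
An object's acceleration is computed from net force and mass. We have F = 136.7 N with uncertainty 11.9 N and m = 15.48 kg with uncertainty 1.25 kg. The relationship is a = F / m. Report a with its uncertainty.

Relative error in a monomial: (δa/a)² = Σ (nᵢ · δxᵢ/xᵢ)².
  (1·δF/F)² = (1×0.0871)² = 0.00758;  (-1·δm/m)² = (-1×0.0807)² = 0.00652
δa/a = √(0.0141) = 0.119
a = 8.831 m/s^2, so δa = 0.119 × 8.831 = 1.05 m/s^2.

8.831 ± 1.05 m/s^2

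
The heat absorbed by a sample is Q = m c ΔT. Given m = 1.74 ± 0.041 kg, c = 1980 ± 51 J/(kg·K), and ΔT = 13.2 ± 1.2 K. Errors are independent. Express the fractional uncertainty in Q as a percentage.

9.74%

Since Q is a product/quotient, work with relative uncertainties:
  (1·δm/m)² = (1×0.0236)² = 0.000555;  (1·δc/c)² = (1×0.0258)² = 0.000663;  (1·δΔT/ΔT)² = (1×0.0909)² = 0.00826
δQ/Q = √(0.00948) = 0.0974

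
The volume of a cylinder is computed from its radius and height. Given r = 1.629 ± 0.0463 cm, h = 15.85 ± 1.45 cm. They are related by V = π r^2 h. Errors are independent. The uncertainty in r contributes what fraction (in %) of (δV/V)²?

(δV/V)² = (2·δr/r)² + (1·δh/h)²
  r term: (2×0.0284)² = 0.00323
  h term: (1×0.0915)² = 0.00837
Total = 0.0116. Share from r = 0.00323/0.0116 = 0.279.

27.9%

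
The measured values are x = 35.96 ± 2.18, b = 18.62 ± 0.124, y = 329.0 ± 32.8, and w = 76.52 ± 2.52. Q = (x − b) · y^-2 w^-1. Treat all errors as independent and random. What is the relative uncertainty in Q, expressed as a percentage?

Let u = x − b = 17.34. δu = √(δx² + δb²) = √(4.75 + 0.0154) = 2.18, so δu/u = 0.126.
Q is then a monomial in u, y, w:
δQ/Q = √((δu/u)² + (-2·δy/y)² + (-1·δw/w)²) = √(0.0159 + 0.0398 + 0.00108) = 0.238

23.8%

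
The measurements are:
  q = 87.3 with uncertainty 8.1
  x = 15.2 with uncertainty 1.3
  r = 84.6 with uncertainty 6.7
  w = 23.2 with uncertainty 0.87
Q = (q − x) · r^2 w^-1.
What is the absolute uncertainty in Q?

4420

Let u = q − x = 72.1. δu = √(δq² + δx²) = √(65.6 + 1.69) = 8.20, so δu/u = 0.114.
Q is then a monomial in u, r, w:
δQ/Q = √((δu/u)² + (2·δr/r)² + (-1·δw/w)²) = √(0.0129 + 0.0251 + 0.00141) = 0.199
Q = 22200, so δQ = 0.199 × 22200 = 4420.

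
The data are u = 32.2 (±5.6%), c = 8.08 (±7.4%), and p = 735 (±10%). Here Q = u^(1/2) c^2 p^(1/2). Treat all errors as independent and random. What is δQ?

1590

Q is a product of powers, so relative uncertainties combine in quadrature:
  (½·δu/u)² = (0.5×0.0560)² = 0.000784;  (2·δc/c)² = (2×0.0740)² = 0.0219;  (½·δp/p)² = (0.5×0.100)² = 0.00250
δQ/Q = √(0.0252) = 0.159
Q = 10000, so δQ = 0.159 × 10000 = 1590.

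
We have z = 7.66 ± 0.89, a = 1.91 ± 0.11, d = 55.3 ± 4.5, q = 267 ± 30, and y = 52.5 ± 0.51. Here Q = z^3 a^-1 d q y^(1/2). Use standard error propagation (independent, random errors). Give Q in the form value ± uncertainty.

Products/powers → add relative errors in quadrature, weighted by exponent:
  (3·δz/z)² = (3×0.116)² = 0.121;  (-1·δa/a)² = (-1×0.0576)² = 0.00332;  (1·δd/d)² = (1×0.0814)² = 0.00662;  (1·δq/q)² = (1×0.112)² = 0.0126;  (½·δy/y)² = (0.5×0.00971)² = 2.36e-05
δQ/Q = √(0.144) = 0.380
Q = 2.52e+07, so δQ = 0.380 × 2.52e+07 = 9.56e+06.

(2.52 ± 0.956) × 10^7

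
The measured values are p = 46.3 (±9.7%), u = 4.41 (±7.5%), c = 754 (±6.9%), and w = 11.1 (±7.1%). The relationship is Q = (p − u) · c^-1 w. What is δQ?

0.0901

Let h = p − u = 41.9. δh = √(δp² + δu²) = √(20.2 + 0.109) = 4.50, so δh/h = 0.108.
Q is then a monomial in h, c, w:
δQ/Q = √((δh/h)² + (-1·δc/c)² + (1·δw/w)²) = √(0.0116 + 0.00476 + 0.00504) = 0.146
Q = 0.617, so δQ = 0.146 × 0.617 = 0.0901.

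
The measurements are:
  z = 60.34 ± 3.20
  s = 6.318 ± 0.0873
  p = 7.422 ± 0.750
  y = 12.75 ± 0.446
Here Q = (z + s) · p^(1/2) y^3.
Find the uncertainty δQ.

Let u = z + s = 66.66. δu = √(δz² + δs²) = √(10.2 + 0.00762) = 3.20, so δu/u = 0.0480.
Q is then a monomial in u, p, y:
δQ/Q = √((δu/u)² + (½·δp/p)² + (3·δy/y)²) = √(0.00231 + 0.00255 + 0.0110) = 0.126
Q = 376400, so δQ = 0.126 × 376400 = 47400.

47400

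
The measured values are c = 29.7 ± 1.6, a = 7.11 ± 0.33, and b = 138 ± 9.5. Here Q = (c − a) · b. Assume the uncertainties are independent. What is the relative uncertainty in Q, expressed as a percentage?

9.98%

Let u = c − a = 22.6. δu = √(δc² + δa²) = √(2.56 + 0.109) = 1.63, so δu/u = 0.0723.
Q is then a monomial in u, b:
δQ/Q = √((δu/u)² + (1·δb/b)²) = √(0.00523 + 0.00474) = 0.0998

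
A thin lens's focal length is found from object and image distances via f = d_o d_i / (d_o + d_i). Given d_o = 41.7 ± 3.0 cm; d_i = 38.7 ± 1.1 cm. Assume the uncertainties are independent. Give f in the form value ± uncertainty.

20.1 ± 0.755 cm

∂f/∂d_o = (d_i/(d_o+d_i))² = 0.232;  ∂f/∂d_i = (d_o/(d_o+d_i))² = 0.269
δf = √((∂f/∂d_o · δd_o)² + (∂f/∂d_i · δd_i)²) = √(0.483 + 0.0876) = 0.755 cm
f = 20.1 cm.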